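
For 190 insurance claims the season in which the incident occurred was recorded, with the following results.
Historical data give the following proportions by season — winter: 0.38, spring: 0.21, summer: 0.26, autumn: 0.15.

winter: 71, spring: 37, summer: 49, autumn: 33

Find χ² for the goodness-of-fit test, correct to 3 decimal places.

Expected counts E_i = n·p_i: 190×0.38 = 72.2, 190×0.21 = 39.9, 190×0.26 = 49.4, 190×0.15 = 28.5.
cat         O        E   (O−E)²/E
winter     71     72.2     0.0199
spring     37     39.9     0.2108
summer     49     49.4     0.0032
autumn     33     28.5     0.7105
Sum = 0.944

0.944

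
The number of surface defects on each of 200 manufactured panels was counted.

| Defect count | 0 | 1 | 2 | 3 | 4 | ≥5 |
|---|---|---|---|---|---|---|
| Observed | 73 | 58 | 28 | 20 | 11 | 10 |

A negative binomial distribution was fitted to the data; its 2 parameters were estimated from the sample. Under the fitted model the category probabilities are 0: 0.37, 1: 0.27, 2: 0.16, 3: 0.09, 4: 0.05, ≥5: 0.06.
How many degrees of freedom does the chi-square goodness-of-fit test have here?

There are k = 6 categories and 2 parameters estimated from the data, so df = 6 − 1 − 2 = 3.

3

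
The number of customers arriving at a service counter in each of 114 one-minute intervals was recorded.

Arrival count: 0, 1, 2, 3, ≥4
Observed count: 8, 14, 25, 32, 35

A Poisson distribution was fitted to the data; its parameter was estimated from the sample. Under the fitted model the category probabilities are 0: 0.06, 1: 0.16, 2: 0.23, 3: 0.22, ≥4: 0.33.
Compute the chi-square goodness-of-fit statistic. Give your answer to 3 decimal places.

Expected counts E_i = n·p_i: 114×0.06 = 6.84, 114×0.16 = 18.24, 114×0.23 = 26.22, 114×0.22 = 25.08, 114×0.33 = 37.62.
0: (8 − 6.84)²/6.84 = 1.3456/6.84 = 0.1967
1: (14 − 18.24)²/18.24 = 17.9776/18.24 = 0.9856
2: (25 − 26.22)²/26.22 = 1.4884/26.22 = 0.0568
3: (32 − 25.08)²/25.08 = 47.8864/25.08 = 1.9093
≥4: (35 − 37.62)²/37.62 = 6.8644/37.62 = 0.1825
Sum = 3.331

3.331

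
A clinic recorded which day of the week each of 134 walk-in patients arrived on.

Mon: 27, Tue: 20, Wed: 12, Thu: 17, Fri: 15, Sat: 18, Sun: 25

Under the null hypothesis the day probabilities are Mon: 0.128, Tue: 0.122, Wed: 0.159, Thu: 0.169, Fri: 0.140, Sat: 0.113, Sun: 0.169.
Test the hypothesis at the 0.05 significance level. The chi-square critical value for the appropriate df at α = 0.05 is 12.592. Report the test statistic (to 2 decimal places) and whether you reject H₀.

Expected counts E_i = n·p_i: 134×0.128 = 17.152, 134×0.122 = 16.348, 134×0.159 = 21.306, 134×0.169 = 22.646, 134×0.140 = 18.76, 134×0.113 = 15.142, 134×0.169 = 22.646.
χ² = (27−17.152)²/17.152 + (20−16.348)²/16.348 + (12−21.306)²/21.306 + (17−22.646)²/22.646 + (15−18.76)²/18.76 + (18−15.142)²/15.142 + (25−22.646)²/22.646
   = 5.654 + 0.816 + 4.065 + 1.408 + 0.754 + 0.539 + 0.245
Sum = 13.48
df = 6. Since 13.48 > 12.592, we reject H₀.

13.48; reject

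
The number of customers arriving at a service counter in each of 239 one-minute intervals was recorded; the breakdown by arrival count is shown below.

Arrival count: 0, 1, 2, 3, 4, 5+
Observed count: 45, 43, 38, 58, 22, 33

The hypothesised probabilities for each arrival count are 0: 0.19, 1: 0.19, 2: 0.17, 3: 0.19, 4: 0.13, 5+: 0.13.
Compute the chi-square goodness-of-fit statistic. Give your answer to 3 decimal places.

Expected counts E_i = n·p_i: 239×0.19 = 45.41, 239×0.19 = 45.41, 239×0.17 = 40.63, 239×0.19 = 45.41, 239×0.13 = 31.07, 239×0.13 = 31.07.
χ² = (45−45.41)²/45.41 + (43−45.41)²/45.41 + (38−40.63)²/40.63 + (58−45.41)²/45.41 + (22−31.07)²/31.07 + (33−31.07)²/31.07
   = 0.0037 + 0.1279 + 0.1702 + 3.4906 + 2.6477 + 0.1199
Sum = 6.560

6.560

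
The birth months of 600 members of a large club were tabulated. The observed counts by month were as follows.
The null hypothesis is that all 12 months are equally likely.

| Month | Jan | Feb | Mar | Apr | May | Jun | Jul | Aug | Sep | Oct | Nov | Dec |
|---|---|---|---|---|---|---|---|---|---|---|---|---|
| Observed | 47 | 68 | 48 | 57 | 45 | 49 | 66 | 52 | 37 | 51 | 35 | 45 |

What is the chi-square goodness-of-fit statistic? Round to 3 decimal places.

21.840

Under H₀ each category has probability 1/12, so each expected count is 600/12 = 50.
χ² = (47−50)²/50 + (68−50)²/50 + (48−50)²/50 + (57−50)²/50 + (45−50)²/50 + (49−50)²/50 + (66−50)²/50 + (52−50)²/50 + (37−50)²/50 + (51−50)²/50 + (35−50)²/50 + (45−50)²/50
   = 0.1800 + 6.4800 + 0.0800 + 0.9800 + 0.5000 + 0.0200 + 5.1200 + 0.0800 + 3.3800 + 0.0200 + 4.5000 + 0.5000
Sum = 21.840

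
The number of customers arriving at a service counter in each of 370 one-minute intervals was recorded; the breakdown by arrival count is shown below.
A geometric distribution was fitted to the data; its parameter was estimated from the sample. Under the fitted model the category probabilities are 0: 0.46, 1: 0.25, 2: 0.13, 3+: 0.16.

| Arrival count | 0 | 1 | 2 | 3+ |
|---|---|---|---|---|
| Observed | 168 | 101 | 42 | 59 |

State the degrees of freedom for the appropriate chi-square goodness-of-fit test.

2

There are k = 4 categories and 1 parameter estimated from the data, so df = 4 − 1 − 1 = 2.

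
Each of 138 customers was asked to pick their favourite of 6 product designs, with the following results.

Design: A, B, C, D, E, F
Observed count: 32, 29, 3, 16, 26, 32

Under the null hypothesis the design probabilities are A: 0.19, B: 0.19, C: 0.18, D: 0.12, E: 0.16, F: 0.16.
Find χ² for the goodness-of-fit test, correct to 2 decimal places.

Expected counts E_i = n·p_i: 138×0.19 = 26.22, 138×0.19 = 26.22, 138×0.18 = 24.84, 138×0.12 = 16.56, 138×0.16 = 22.08, 138×0.16 = 22.08.
cat         O        E   (O−E)²/E
A          32    26.22      1.274
B          29    26.22      0.295
C           3    24.84     19.202
D          16    16.56      0.019
E          26    22.08      0.696
F          32    22.08      4.457
Sum = 25.94

25.94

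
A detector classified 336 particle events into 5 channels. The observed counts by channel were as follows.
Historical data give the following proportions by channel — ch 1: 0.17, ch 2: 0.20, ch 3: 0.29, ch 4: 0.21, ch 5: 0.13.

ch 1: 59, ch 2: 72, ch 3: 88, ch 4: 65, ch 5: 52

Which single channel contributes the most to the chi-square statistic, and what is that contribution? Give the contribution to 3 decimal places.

ch 5, 1.585

Expected counts E_i = n·p_i: 336×0.17 = 57.12, 336×0.20 = 67.2, 336×0.29 = 97.44, 336×0.21 = 70.56, 336×0.13 = 43.68.
ch 1: (59 − 57.12)²/57.12 = 3.5344/57.12 = 0.0619
ch 2: (72 − 67.2)²/67.2 = 23.04/67.2 = 0.3429
ch 3: (88 − 97.44)²/97.44 = 89.1136/97.44 = 0.9145
ch 4: (65 − 70.56)²/70.56 = 30.9136/70.56 = 0.4381
ch 5: (52 − 43.68)²/43.68 = 69.2224/43.68 = 1.5848
The largest term is for ch 5: 1.585.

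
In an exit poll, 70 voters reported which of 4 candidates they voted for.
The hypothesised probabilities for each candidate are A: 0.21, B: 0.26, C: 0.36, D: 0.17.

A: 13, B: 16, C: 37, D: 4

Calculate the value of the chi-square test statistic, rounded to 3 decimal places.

11.232

Expected counts E_i = n·p_i: 70×0.21 = 14.7, 70×0.26 = 18.2, 70×0.36 = 25.2, 70×0.17 = 11.9.
χ² = (13−14.7)²/14.7 + (16−18.2)²/18.2 + (37−25.2)²/25.2 + (4−11.9)²/11.9
   = 0.1966 + 0.2659 + 5.5254 + 5.2445
Sum = 11.232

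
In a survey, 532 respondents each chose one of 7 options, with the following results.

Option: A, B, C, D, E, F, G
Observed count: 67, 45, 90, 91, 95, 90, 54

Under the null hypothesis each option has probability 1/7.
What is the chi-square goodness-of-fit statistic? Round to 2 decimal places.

32.95

Under H₀ each category has probability 1/7, so each expected count is 532/7 = 76.
χ² = (67−76)²/76 + (45−76)²/76 + (90−76)²/76 + (91−76)²/76 + (95−76)²/76 + (90−76)²/76 + (54−76)²/76
   = 1.066 + 12.645 + 2.579 + 2.961 + 4.750 + 2.579 + 6.368
Sum = 32.95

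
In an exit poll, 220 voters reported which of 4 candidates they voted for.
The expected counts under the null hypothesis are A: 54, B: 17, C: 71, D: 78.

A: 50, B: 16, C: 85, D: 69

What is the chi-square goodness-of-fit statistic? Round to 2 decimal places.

χ² = (50−54)²/54 + (16−17)²/17 + (85−71)²/71 + (69−78)²/78
   = 0.296 + 0.059 + 2.761 + 1.038
Sum = 4.15

4.15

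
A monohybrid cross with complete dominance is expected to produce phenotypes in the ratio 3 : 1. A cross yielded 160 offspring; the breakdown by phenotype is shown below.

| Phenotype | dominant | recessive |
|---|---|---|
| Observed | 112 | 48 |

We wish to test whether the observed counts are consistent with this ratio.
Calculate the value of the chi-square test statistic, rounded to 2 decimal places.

2.13

Ratio total = 4. Expected counts: 160×3/4 = 120, 160×1/4 = 40.
χ² = (112−120)²/120 + (48−40)²/40
   = 0.533 + 1.600
Sum = 2.13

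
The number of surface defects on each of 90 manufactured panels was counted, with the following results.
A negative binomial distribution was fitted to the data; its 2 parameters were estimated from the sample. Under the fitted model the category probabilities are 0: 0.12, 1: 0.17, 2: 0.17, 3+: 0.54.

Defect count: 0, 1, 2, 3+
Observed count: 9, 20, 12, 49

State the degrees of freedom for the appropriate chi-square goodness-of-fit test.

1

There are k = 4 categories and 2 parameters estimated from the data, so df = 4 − 1 − 2 = 1.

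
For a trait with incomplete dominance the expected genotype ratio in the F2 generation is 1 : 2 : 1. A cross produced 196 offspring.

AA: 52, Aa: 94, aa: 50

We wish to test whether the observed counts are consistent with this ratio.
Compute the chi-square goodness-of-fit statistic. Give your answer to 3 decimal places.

0.367

Ratio total = 4. Expected counts: 196×1/4 = 49, 196×2/4 = 98, 196×1/4 = 49.
cat         O        E   (O−E)²/E
AA         52       49     0.1837
Aa         94       98     0.1633
aa         50       49     0.0204
Sum = 0.367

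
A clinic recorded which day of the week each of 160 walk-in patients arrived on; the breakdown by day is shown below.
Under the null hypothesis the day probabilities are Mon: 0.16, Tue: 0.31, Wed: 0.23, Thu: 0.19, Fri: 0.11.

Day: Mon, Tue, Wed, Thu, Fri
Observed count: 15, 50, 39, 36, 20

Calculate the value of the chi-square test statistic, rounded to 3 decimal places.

Expected counts E_i = n·p_i: 160×0.16 = 25.6, 160×0.31 = 49.6, 160×0.23 = 36.8, 160×0.19 = 30.4, 160×0.11 = 17.6.
Mon: (15 − 25.6)²/25.6 = 112.36/25.6 = 4.3891
Tue: (50 − 49.6)²/49.6 = 0.16/49.6 = 0.0032
Wed: (39 − 36.8)²/36.8 = 4.84/36.8 = 0.1315
Thu: (36 − 30.4)²/30.4 = 31.36/30.4 = 1.0316
Fri: (20 − 17.6)²/17.6 = 5.76/17.6 = 0.3273
Sum = 5.883

5.883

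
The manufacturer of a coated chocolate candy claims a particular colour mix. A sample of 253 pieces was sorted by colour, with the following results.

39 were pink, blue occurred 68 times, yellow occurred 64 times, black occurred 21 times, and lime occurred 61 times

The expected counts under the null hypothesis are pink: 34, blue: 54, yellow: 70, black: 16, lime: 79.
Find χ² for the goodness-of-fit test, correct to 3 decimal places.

pink: (39 − 34)²/34 = 25/34 = 0.7353
blue: (68 − 54)²/54 = 196/54 = 3.6296
yellow: (64 − 70)²/70 = 36/70 = 0.5143
black: (21 − 16)²/16 = 25/16 = 1.5625
lime: (61 − 79)²/79 = 324/79 = 4.1013
Sum = 10.543

10.543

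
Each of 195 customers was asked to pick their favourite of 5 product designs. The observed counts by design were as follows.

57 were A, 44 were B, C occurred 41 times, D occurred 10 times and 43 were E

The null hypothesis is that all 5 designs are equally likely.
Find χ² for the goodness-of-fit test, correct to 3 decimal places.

Expected count for each of the 5 categories: 195/5 = 39.
χ² = (57−39)²/39 + (44−39)²/39 + (41−39)²/39 + (10−39)²/39 + (43−39)²/39
   = 8.3077 + 0.6410 + 0.1026 + 21.5641 + 0.4103
Sum = 31.026

31.026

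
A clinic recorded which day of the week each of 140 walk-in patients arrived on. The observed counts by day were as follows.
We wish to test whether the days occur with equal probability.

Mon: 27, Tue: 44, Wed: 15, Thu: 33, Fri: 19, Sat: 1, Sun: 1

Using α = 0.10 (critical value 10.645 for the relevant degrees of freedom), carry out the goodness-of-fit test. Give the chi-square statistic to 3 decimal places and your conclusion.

Expected count for each of the 7 categories: 140/7 = 20.
Mon: (27 − 20)²/20 = 49/20 = 2.4500
Tue: (44 − 20)²/20 = 576/20 = 28.8000
Wed: (15 − 20)²/20 = 25/20 = 1.2500
Thu: (33 − 20)²/20 = 169/20 = 8.4500
Fri: (19 − 20)²/20 = 1/20 = 0.0500
Sat: (1 − 20)²/20 = 361/20 = 18.0500
Sun: (1 − 20)²/20 = 361/20 = 18.0500
Sum = 77.100
df = 6. Since 77.100 > 10.645, we reject H₀.

77.100; reject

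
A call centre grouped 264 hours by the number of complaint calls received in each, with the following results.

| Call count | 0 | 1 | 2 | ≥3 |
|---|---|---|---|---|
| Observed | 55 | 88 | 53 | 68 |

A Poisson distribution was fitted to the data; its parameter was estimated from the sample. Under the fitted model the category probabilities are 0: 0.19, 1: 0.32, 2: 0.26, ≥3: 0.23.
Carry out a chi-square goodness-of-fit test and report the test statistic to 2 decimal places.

Expected counts E_i = n·p_i: 264×0.19 = 50.16, 264×0.32 = 84.48, 264×0.26 = 68.64, 264×0.23 = 60.72.
cat         O        E   (O−E)²/E
0          55    50.16      0.467
1          88    84.48      0.147
2          53    68.64      3.564
≥3         68    60.72      0.873
Sum = 5.05

5.05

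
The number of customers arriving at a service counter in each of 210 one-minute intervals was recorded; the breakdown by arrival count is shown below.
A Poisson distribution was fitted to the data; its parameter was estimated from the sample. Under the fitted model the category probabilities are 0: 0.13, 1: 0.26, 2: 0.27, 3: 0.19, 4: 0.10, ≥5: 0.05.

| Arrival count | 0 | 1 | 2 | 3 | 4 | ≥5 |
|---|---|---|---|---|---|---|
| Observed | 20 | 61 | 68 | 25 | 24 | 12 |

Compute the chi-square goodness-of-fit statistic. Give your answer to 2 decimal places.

Expected counts E_i = n·p_i: 210×0.13 = 27.3, 210×0.26 = 54.6, 210×0.27 = 56.7, 210×0.19 = 39.9, 210×0.10 = 21, 210×0.05 = 10.5.
χ² = (20−27.3)²/27.3 + (61−54.6)²/54.6 + (68−56.7)²/56.7 + (25−39.9)²/39.9 + (24−21)²/21 + (12−10.5)²/10.5
   = 1.952 + 0.750 + 2.252 + 5.564 + 0.429 + 0.214
Sum = 11.16

11.16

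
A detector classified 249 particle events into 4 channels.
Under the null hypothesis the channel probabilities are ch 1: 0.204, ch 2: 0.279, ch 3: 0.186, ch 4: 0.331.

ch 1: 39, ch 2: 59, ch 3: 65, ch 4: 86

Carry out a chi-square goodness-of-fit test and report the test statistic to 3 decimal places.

12.012

Expected counts E_i = n·p_i: 249×0.204 = 50.796, 249×0.279 = 69.471, 249×0.186 = 46.314, 249×0.331 = 82.419.
cat         O        E   (O−E)²/E
ch 1       39   50.796     2.7393
ch 2       59   69.471     1.5782
ch 3       65   46.314     7.5391
ch 4       86   82.419     0.1556
Sum = 12.012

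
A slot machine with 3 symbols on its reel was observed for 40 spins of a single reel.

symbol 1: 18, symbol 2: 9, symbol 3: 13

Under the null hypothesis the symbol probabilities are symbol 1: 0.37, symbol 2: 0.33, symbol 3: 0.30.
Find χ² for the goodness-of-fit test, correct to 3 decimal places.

Expected counts E_i = n·p_i: 40×0.37 = 14.8, 40×0.33 = 13.2, 40×0.30 = 12.
cat           O        E   (O−E)²/E
symbol 1     18     14.8     0.6919
symbol 2      9     13.2     1.3364
symbol 3     13       12     0.0833
Sum = 2.112

2.112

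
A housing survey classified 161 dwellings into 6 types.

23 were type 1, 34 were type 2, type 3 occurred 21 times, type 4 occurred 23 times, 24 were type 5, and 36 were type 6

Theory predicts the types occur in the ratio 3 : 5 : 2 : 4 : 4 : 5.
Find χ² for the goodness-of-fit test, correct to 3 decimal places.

Ratio total = 23. Expected counts: 161×3/23 = 21, 161×5/23 = 35, 161×2/23 = 14, 161×4/23 = 28, 161×4/23 = 28, 161×5/23 = 35.
type 1: (23 − 21)²/21 = 4/21 = 0.1905
type 2: (34 − 35)²/35 = 1/35 = 0.0286
type 3: (21 − 14)²/14 = 49/14 = 3.5000
type 4: (23 − 28)²/28 = 25/28 = 0.8929
type 5: (24 − 28)²/28 = 16/28 = 0.5714
type 6: (36 − 35)²/35 = 1/35 = 0.0286
Sum = 5.212

5.212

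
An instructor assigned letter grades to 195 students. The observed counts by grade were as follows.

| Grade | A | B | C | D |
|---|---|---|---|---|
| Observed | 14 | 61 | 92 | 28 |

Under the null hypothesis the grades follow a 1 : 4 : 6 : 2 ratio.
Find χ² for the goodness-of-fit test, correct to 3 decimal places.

Ratio total = 13. Expected counts: 195×1/13 = 15, 195×4/13 = 60, 195×6/13 = 90, 195×2/13 = 30.
cat         O        E   (O−E)²/E
A          14       15     0.0667
B          61       60     0.0167
C          92       90     0.0444
D          28       30     0.1333
Sum = 0.261

0.261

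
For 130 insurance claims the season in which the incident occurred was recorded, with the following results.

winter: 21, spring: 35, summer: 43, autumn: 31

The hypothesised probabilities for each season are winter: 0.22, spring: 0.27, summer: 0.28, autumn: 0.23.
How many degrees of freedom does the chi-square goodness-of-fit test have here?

There are k = 4 categories and no parameters were estimated from the data, so df = 4 − 1 = 3.

3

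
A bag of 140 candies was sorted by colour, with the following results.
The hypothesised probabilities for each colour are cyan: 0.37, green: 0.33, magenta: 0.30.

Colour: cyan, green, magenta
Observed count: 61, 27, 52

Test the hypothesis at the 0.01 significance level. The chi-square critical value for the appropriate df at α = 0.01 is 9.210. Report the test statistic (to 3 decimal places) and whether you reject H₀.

Expected counts E_i = n·p_i: 140×0.37 = 51.8, 140×0.33 = 46.2, 140×0.30 = 42.
cyan: (61 − 51.8)²/51.8 = 84.64/51.8 = 1.6340
green: (27 − 46.2)²/46.2 = 368.64/46.2 = 7.9792
magenta: (52 − 42)²/42 = 100/42 = 2.3810
Sum = 11.994
df = 2. Since 11.994 > 9.210, we reject H₀.

11.994; reject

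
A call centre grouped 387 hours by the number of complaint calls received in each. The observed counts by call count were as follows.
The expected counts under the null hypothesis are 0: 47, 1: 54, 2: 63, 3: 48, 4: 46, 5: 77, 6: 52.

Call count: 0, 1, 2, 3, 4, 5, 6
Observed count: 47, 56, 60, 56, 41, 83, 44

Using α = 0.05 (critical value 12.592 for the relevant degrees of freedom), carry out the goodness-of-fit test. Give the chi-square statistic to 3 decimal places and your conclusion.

χ² = (47−47)²/47 + (56−54)²/54 + (60−63)²/63 + (56−48)²/48 + (41−46)²/46 + (83−77)²/77 + (44−52)²/52
   = 0.0000 + 0.0741 + 0.1429 + 1.3333 + 0.5435 + 0.4675 + 1.2308
Sum = 3.792
df = 6. Since 3.792 < 12.592, we do not reject H₀.

3.792; do not reject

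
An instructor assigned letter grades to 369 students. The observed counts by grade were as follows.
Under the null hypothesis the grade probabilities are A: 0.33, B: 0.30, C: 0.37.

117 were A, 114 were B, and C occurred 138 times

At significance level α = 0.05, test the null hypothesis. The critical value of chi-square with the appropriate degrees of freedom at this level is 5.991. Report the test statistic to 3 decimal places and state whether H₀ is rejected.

Expected counts E_i = n·p_i: 369×0.33 = 121.77, 369×0.30 = 110.7, 369×0.37 = 136.53.
A: (117 − 121.77)²/121.77 = 22.7529/121.77 = 0.1869
B: (114 − 110.7)²/110.7 = 10.89/110.7 = 0.0984
C: (138 − 136.53)²/136.53 = 2.1609/136.53 = 0.0158
Sum = 0.301
df = 2. Since 0.301 < 5.991, we do not reject H₀.

0.301; do not reject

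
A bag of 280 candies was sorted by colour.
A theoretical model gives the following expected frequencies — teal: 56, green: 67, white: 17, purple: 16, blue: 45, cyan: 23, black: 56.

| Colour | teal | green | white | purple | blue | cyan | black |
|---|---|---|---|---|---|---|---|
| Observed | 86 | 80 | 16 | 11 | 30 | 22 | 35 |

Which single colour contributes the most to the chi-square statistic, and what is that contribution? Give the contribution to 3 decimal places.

teal, 16.071

χ² = (86−56)²/56 + (80−67)²/67 + (16−17)²/17 + (11−16)²/16 + (30−45)²/45 + (22−23)²/23 + (35−56)²/56
   = 16.0714 + 2.5224 + 0.0588 + 1.5625 + 5.0000 + 0.0435 + 7.8750
The largest term is for teal: 16.071.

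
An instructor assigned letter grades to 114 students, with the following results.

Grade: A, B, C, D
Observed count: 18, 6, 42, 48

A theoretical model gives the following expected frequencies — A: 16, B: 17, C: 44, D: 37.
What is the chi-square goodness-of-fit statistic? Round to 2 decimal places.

10.73

A: (18 − 16)²/16 = 4/16 = 0.250
B: (6 − 17)²/17 = 121/17 = 7.118
C: (42 − 44)²/44 = 4/44 = 0.091
D: (48 − 37)²/37 = 121/37 = 3.270
Sum = 10.73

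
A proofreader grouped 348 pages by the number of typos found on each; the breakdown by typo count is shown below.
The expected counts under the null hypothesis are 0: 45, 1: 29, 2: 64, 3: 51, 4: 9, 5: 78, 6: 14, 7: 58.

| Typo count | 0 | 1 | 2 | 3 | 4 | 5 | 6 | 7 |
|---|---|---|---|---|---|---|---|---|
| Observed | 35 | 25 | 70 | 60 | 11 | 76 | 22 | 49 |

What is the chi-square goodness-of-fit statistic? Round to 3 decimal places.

χ² = (35−45)²/45 + (25−29)²/29 + (70−64)²/64 + (60−51)²/51 + (11−9)²/9 + (76−78)²/78 + (22−14)²/14 + (49−58)²/58
   = 2.2222 + 0.5517 + 0.5625 + 1.5882 + 0.4444 + 0.0513 + 4.5714 + 1.3966
Sum = 11.388

11.388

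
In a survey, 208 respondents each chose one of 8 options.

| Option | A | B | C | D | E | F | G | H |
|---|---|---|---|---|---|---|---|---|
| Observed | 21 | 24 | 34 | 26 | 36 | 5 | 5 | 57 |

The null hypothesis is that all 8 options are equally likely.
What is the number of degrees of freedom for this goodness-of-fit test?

There are k = 8 categories and no parameters were estimated from the data, so df = 8 − 1 = 7.

7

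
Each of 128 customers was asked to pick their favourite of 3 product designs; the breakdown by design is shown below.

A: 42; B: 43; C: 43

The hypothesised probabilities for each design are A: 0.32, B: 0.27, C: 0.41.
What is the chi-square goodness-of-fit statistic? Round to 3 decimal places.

Expected counts E_i = n·p_i: 128×0.32 = 40.96, 128×0.27 = 34.56, 128×0.41 = 52.48.
χ² = (42−40.96)²/40.96 + (43−34.56)²/34.56 + (43−52.48)²/52.48
   = 0.0264 + 2.0612 + 1.7125
Sum = 3.800

3.800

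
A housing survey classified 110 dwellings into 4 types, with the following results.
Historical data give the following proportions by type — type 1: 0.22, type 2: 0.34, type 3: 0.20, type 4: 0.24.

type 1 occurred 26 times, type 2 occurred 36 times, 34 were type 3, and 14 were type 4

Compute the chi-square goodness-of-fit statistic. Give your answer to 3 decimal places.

Expected counts E_i = n·p_i: 110×0.22 = 24.2, 110×0.34 = 37.4, 110×0.20 = 22, 110×0.24 = 26.4.
cat         O        E   (O−E)²/E
type 1     26     24.2     0.1339
type 2     36     37.4     0.0524
type 3     34       22     6.5455
type 4     14     26.4     5.8242
Sum = 12.556

12.556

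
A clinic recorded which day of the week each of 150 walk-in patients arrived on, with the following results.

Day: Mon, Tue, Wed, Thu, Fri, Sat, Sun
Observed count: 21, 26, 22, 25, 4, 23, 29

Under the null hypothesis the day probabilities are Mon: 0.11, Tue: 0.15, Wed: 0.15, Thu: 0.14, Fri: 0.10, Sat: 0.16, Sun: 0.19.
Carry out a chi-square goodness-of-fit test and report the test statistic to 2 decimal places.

10.66

Expected counts E_i = n·p_i: 150×0.11 = 16.5, 150×0.15 = 22.5, 150×0.15 = 22.5, 150×0.14 = 21, 150×0.10 = 15, 150×0.16 = 24, 150×0.19 = 28.5.
cat         O        E   (O−E)²/E
Mon        21     16.5      1.227
Tue        26     22.5      0.544
Wed        22     22.5      0.011
Thu        25       21      0.762
Fri         4       15      8.067
Sat        23       24      0.042
Sun        29     28.5      0.009
Sum = 10.66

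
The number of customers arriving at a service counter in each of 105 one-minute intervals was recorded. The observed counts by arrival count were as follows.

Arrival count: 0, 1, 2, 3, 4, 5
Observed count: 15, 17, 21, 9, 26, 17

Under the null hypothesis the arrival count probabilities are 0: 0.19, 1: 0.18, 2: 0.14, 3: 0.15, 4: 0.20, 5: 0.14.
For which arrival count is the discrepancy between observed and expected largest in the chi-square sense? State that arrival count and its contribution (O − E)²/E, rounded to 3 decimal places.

3, 2.893

Expected counts E_i = n·p_i: 105×0.19 = 19.95, 105×0.18 = 18.9, 105×0.14 = 14.7, 105×0.15 = 15.75, 105×0.20 = 21, 105×0.14 = 14.7.
cat         O        E   (O−E)²/E
0          15    19.95     1.2282
1          17     18.9     0.1910
2          21     14.7     2.7000
3           9    15.75     2.8929
4          26       21     1.1905
5          17     14.7     0.3599
The largest term is for 3: 2.893.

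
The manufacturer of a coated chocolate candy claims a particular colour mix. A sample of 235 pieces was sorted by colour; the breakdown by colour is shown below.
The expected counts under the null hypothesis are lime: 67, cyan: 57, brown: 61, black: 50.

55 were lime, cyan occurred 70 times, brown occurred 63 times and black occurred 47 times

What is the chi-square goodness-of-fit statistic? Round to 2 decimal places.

5.36

cat         O        E   (O−E)²/E
lime       55       67      2.149
cyan       70       57      2.965
brown      63       61      0.066
black      47       50      0.180
Sum = 5.36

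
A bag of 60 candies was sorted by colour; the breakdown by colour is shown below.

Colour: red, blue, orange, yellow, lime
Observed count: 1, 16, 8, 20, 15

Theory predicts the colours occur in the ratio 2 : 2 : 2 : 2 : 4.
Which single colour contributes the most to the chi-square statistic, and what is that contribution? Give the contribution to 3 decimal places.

Ratio total = 12. Expected counts: 60×2/12 = 10, 60×2/12 = 10, 60×2/12 = 10, 60×2/12 = 10, 60×4/12 = 20.
χ² = (1−10)²/10 + (16−10)²/10 + (8−10)²/10 + (20−10)²/10 + (15−20)²/20
   = 8.1000 + 3.6000 + 0.4000 + 10.0000 + 1.2500
The largest term is for yellow: 10.000.

yellow, 10.000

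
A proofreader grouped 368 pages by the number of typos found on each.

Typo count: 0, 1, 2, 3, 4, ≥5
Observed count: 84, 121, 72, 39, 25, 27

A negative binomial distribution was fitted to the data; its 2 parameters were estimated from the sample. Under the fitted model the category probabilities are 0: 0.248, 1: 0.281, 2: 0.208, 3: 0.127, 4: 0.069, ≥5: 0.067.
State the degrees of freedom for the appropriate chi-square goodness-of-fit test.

There are k = 6 categories and 2 parameters estimated from the data, so df = 6 − 1 − 2 = 3.

3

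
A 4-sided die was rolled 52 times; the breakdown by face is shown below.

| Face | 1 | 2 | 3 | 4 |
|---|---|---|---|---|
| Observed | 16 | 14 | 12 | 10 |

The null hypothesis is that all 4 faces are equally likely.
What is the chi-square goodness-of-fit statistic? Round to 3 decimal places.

Under H₀ each category has probability 1/4, so each expected count is 52/4 = 13.
χ² = (16−13)²/13 + (14−13)²/13 + (12−13)²/13 + (10−13)²/13
   = 0.6923 + 0.0769 + 0.0769 + 0.6923
Sum = 1.538

1.538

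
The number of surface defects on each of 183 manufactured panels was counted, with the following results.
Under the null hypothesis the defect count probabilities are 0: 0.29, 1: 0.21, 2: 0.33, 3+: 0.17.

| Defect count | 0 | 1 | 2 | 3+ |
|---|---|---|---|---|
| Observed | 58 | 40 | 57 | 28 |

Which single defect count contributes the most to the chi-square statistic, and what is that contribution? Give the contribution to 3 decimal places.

0, 0.458

Expected counts E_i = n·p_i: 183×0.29 = 53.07, 183×0.21 = 38.43, 183×0.33 = 60.39, 183×0.17 = 31.11.
0: (58 − 53.07)²/53.07 = 24.3049/53.07 = 0.4580
1: (40 − 38.43)²/38.43 = 2.4649/38.43 = 0.0641
2: (57 − 60.39)²/60.39 = 11.4921/60.39 = 0.1903
3+: (28 − 31.11)²/31.11 = 9.6721/31.11 = 0.3109
The largest term is for 0: 0.458.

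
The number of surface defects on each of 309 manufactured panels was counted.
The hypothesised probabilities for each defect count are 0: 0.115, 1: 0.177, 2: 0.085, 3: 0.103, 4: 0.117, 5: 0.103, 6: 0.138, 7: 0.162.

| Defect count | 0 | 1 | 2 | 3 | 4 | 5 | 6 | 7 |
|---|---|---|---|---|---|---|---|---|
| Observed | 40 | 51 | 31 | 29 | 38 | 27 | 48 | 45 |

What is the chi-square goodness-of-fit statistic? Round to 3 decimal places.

Expected counts E_i = n·p_i: 309×0.115 = 35.535, 309×0.177 = 54.693, 309×0.085 = 26.265, 309×0.103 = 31.827, 309×0.117 = 36.153, 309×0.103 = 31.827, 309×0.138 = 42.642, 309×0.162 = 50.058.
cat         O        E   (O−E)²/E
0          40   35.535     0.5610
1          51   54.693     0.2494
2          31   26.265     0.8536
3          29   31.827     0.2511
4          38   36.153     0.0944
5          27   31.827     0.7321
6          48   42.642     0.6732
7          45   50.058     0.5111
Sum = 3.926

3.926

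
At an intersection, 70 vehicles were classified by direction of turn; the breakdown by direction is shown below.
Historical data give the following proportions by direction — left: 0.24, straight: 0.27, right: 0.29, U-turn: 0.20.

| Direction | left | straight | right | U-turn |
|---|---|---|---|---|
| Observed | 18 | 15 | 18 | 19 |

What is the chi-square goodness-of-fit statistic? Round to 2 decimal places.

Expected counts E_i = n·p_i: 70×0.24 = 16.8, 70×0.27 = 18.9, 70×0.29 = 20.3, 70×0.20 = 14.
left: (18 − 16.8)²/16.8 = 1.44/16.8 = 0.086
straight: (15 − 18.9)²/18.9 = 15.21/18.9 = 0.805
right: (18 − 20.3)²/20.3 = 5.29/20.3 = 0.261
U-turn: (19 − 14)²/14 = 25/14 = 1.786
Sum = 2.94

2.94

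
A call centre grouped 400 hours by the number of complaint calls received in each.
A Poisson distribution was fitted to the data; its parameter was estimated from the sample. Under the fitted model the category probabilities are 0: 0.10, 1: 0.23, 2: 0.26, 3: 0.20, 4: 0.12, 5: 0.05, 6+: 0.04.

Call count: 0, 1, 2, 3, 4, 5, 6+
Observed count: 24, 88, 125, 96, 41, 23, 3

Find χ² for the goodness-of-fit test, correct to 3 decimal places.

Expected counts E_i = n·p_i: 400×0.10 = 40, 400×0.23 = 92, 400×0.26 = 104, 400×0.20 = 80, 400×0.12 = 48, 400×0.05 = 20, 400×0.04 = 16.
cat         O        E   (O−E)²/E
0          24       40     6.4000
1          88       92     0.1739
2         125      104     4.2404
3          96       80     3.2000
4          41       48     1.0208
5          23       20     0.4500
6+          3       16    10.5625
Sum = 26.048

26.048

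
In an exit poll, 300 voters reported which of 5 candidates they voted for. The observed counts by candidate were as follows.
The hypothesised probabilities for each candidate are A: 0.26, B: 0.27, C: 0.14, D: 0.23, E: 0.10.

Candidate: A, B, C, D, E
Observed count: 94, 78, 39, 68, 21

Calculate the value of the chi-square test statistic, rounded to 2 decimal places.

Expected counts E_i = n·p_i: 300×0.26 = 78, 300×0.27 = 81, 300×0.14 = 42, 300×0.23 = 69, 300×0.10 = 30.
χ² = (94−78)²/78 + (78−81)²/81 + (39−42)²/42 + (68−69)²/69 + (21−30)²/30
   = 3.282 + 0.111 + 0.214 + 0.014 + 2.700
Sum = 6.32

6.32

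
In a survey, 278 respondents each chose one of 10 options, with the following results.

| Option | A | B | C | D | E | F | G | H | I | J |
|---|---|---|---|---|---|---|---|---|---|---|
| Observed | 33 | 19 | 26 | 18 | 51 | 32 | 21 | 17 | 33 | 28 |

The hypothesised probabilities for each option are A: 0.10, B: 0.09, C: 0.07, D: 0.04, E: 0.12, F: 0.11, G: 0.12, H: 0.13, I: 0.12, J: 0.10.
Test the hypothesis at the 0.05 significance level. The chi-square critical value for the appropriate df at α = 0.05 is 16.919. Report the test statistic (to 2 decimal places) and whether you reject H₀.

32.99; reject

Expected counts E_i = n·p_i: 278×0.10 = 27.8, 278×0.09 = 25.02, 278×0.07 = 19.46, 278×0.04 = 11.12, 278×0.12 = 33.36, 278×0.11 = 30.58, 278×0.12 = 33.36, 278×0.13 = 36.14, 278×0.12 = 33.36, 278×0.10 = 27.8.
cat         O        E   (O−E)²/E
A          33     27.8      0.973
B          19    25.02      1.448
C          26    19.46      2.198
D          18    11.12      4.257
E          51    33.36      9.328
F          32    30.58      0.066
G          21    33.36      4.579
H          17    36.14     10.137
I          33    33.36      0.004
J          28     27.8      0.001
Sum = 32.99
df = 9. Since 32.99 > 16.919, we reject H₀.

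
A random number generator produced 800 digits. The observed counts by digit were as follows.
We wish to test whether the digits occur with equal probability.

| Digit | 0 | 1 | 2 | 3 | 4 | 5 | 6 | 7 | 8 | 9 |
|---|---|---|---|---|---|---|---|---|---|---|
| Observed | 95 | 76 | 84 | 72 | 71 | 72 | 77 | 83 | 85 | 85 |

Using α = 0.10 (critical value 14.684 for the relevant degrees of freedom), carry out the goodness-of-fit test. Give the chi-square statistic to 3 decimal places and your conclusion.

Under H₀ each category has probability 1/10, so each expected count is 800/10 = 80.
χ² = (95−80)²/80 + (76−80)²/80 + (84−80)²/80 + (72−80)²/80 + (71−80)²/80 + (72−80)²/80 + (77−80)²/80 + (83−80)²/80 + (85−80)²/80 + (85−80)²/80
   = 2.8125 + 0.2000 + 0.2000 + 0.8000 + 1.0125 + 0.8000 + 0.1125 + 0.1125 + 0.3125 + 0.3125
Sum = 6.675
df = 9. Since 6.675 < 14.684, we do not reject H₀.

6.675; do not reject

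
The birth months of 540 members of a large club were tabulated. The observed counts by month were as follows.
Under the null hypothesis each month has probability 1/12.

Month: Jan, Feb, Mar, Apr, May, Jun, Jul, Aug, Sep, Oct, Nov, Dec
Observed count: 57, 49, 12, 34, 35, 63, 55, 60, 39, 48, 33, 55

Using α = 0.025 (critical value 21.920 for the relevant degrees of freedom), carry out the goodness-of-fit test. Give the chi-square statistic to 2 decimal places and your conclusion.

53.51; reject

Under H₀ each category has probability 1/12, so each expected count is 540/12 = 45.
cat         O        E   (O−E)²/E
Jan        57       45      3.200
Feb        49       45      0.356
Mar        12       45     24.200
Apr        34       45      2.689
May        35       45      2.222
Jun        63       45      7.200
Jul        55       45      2.222
Aug        60       45      5.000
Sep        39       45      0.800
Oct        48       45      0.200
Nov        33       45      3.200
Dec        55       45      2.222
Sum = 53.51
df = 11. Since 53.51 > 21.920, we reject H₀.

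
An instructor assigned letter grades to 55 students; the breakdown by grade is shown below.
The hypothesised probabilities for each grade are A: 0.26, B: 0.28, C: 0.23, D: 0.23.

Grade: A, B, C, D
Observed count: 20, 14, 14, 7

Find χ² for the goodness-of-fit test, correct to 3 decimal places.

5.067

Expected counts E_i = n·p_i: 55×0.26 = 14.3, 55×0.28 = 15.4, 55×0.23 = 12.65, 55×0.23 = 12.65.
cat         O        E   (O−E)²/E
A          20     14.3     2.2720
B          14     15.4     0.1273
C          14    12.65     0.1441
D           7    12.65     2.5235
Sum = 5.067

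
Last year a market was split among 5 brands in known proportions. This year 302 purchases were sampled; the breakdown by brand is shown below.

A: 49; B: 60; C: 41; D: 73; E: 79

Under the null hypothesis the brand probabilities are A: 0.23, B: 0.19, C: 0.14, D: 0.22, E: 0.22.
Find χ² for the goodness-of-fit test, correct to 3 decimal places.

9.207

Expected counts E_i = n·p_i: 302×0.23 = 69.46, 302×0.19 = 57.38, 302×0.14 = 42.28, 302×0.22 = 66.44, 302×0.22 = 66.44.
cat         O        E   (O−E)²/E
A          49    69.46     6.0267
B          60    57.38     0.1196
C          41    42.28     0.0388
D          73    66.44     0.6477
E          79    66.44     2.3744
Sum = 9.207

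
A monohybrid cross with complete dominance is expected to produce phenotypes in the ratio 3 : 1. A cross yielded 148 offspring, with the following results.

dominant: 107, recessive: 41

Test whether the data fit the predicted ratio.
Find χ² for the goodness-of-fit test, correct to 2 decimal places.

0.58

Ratio total = 4. Expected counts: 148×3/4 = 111, 148×1/4 = 37.
χ² = (107−111)²/111 + (41−37)²/37
   = 0.144 + 0.432
Sum = 0.58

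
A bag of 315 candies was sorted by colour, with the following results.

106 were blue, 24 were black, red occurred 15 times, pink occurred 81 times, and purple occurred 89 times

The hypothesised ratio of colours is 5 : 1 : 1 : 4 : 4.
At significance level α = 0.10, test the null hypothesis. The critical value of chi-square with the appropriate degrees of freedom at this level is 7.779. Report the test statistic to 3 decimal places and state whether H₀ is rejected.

2.557; do not reject

Ratio total = 15. Expected counts: 315×5/15 = 105, 315×1/15 = 21, 315×1/15 = 21, 315×4/15 = 84, 315×4/15 = 84.
χ² = (106−105)²/105 + (24−21)²/21 + (15−21)²/21 + (81−84)²/84 + (89−84)²/84
   = 0.0095 + 0.4286 + 1.7143 + 0.1071 + 0.2976
Sum = 2.557
df = 4. Since 2.557 < 7.779, we do not reject H₀.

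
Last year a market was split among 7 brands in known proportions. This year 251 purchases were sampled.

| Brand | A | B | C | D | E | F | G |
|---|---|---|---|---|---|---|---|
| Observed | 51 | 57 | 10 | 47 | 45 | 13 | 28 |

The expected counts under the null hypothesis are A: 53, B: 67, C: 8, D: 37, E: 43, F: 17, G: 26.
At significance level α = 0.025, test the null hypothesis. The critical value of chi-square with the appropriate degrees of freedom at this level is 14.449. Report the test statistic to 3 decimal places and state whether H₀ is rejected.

A: (51 − 53)²/53 = 4/53 = 0.0755
B: (57 − 67)²/67 = 100/67 = 1.4925
C: (10 − 8)²/8 = 4/8 = 0.5000
D: (47 − 37)²/37 = 100/37 = 2.7027
E: (45 − 43)²/43 = 4/43 = 0.0930
F: (13 − 17)²/17 = 16/17 = 0.9412
G: (28 − 26)²/26 = 4/26 = 0.1538
Sum = 5.959
df = 6. Since 5.959 < 14.449, we do not reject H₀.

5.959; do not reject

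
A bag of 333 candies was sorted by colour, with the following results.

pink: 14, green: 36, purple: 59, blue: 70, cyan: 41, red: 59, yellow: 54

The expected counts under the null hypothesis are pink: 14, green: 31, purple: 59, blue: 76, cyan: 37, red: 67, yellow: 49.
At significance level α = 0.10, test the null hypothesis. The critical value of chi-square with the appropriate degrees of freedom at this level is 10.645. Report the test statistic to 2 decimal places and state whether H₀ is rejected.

3.18; do not reject

cat         O        E   (O−E)²/E
pink       14       14      0.000
green      36       31      0.806
purple     59       59      0.000
blue       70       76      0.474
cyan       41       37      0.432
red        59       67      0.955
yellow     54       49      0.510
Sum = 3.18
df = 6. Since 3.18 < 10.645, we do not reject H₀.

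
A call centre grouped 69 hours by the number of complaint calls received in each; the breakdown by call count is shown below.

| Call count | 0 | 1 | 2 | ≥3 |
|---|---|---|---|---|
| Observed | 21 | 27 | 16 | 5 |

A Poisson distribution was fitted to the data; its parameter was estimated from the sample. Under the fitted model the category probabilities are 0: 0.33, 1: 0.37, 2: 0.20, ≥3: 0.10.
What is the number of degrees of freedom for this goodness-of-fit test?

There are k = 4 categories and 1 parameter estimated from the data, so df = 4 − 1 − 1 = 2.

2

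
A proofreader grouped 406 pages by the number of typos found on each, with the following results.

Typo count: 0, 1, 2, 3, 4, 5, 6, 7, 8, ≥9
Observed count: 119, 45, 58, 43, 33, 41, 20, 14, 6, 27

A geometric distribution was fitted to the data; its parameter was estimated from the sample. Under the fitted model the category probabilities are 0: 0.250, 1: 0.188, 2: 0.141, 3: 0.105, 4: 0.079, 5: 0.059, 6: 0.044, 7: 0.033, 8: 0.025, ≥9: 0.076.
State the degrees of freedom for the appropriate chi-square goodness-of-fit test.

8

There are k = 10 categories and 1 parameter estimated from the data, so df = 10 − 1 − 1 = 8.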